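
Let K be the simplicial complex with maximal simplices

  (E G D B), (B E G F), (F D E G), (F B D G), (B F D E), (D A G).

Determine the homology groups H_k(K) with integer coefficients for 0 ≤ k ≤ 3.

Take the total order A < B < D < E < F < G on the vertex set. Then K (dimension 3) consists of the simplices:

  0-simplices (6): A, B, D, E, F, G
  1-simplices (12): AD, AG, BD, BE, BF, BG, DE, DF, DG, EF, EG, FG
  2-simplices (11): ADG, BDE, BDF, BDG, BEF, BEG, BFG, DEF, DEG, DFG, EFG
  3-simplices (5): BDEF, BDEG, BDFG, BEFG, DEFG

so the chain groups are C_0 ≅ Z^6, C_1 ≅ Z^12, C_2 ≅ Z^11, C_3 ≅ Z^5.

Boundary ∂_1: C_1 → C_0 sends each edge [p,q] (with p < q) to q − p. For instance
  ∂EG = G − E.
As a 6×12 matrix over Z this has rank 5, with invariant factors (1,1,1,1,1).

∂_2: C_2 → C_1 acts by ∂[p,q,r] = [q,r] − [p,r] + [p,q]. For instance
  ∂ADG = DG − AG + AD,
  ∂BEF = EF − BF + BE.
This gives a 12×11 integer matrix of rank 7; reducing to Smith normal form yields diagonal entries (1,1,1,1,1,1,1).

Boundary ∂_3: C_3 → C_2 sends each 3-simplex σ to the alternating sum Σ_i (−1)^i (σ with its i-th vertex removed). For instance
  ∂BDEG = DEG − BEG + BDG − BDE,
  ∂BDEF = DEF − BEF + BDF − BDE.
The resulting 11×5 matrix has rank 4, and its Smith normal form has invariant factors (1,1,1,1).

Reading off H_k = ker ∂_k / im ∂_{k+1}:

  H_0: rank C_0 − rank ∂_1 = 6 − 5 = 1, and the invariant factors of ∂_1 are all 1, so H_0 ≅ Z.
  H_1: rank ker ∂_1 − rank ∂_2 = (12 − 5) − 7 = 0, and the invariant factors of ∂_2 are all 1, so H_1 ≅ 0.
  H_2: rank ker ∂_2 − rank ∂_3 = (11 − 7) − 4 = 0, and the invariant factors of ∂_3 are all 1, so H_2 ≅ 0.
  H_3: rank ker ∂_3 − rank ∂_4 = (5 − 4) − 0 = 1, and there is no ∂_4, so H_3 ≅ Z.

H_0 = Z,  H_1 = 0,  H_2 = 0,  H_3 = Z.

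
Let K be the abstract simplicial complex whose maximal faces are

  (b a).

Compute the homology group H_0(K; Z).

H_0 ≅ Z.

K has 2 vertices, 1 edge.
rank ∂_0 = 0, rank ∂_1 = 1 ⇒ b_0 = 2 − 0 − 1 = 1; all invariant factors of ∂_1 are 1 so no torsion. So H_0 ≅ Z.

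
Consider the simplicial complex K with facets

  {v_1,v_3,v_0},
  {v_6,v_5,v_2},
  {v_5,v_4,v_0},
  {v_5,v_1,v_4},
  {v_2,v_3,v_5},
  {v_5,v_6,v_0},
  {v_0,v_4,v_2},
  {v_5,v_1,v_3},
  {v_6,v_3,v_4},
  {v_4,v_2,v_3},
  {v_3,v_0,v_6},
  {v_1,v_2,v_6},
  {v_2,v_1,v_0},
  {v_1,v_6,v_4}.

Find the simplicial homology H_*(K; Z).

K has 7 vertices, 21 edges, 14 triangles.
rank ∂_0 = 0, rank ∂_1 = 6 ⇒ b_0 = 7 − 0 − 6 = 1; all invariant factors of ∂_1 are 1 so no torsion. So H_0 ≅ Z.
rank ∂_1 = 6, rank ∂_2 = 13 ⇒ b_1 = 21 − 6 − 13 = 2; all invariant factors of ∂_2 are 1 so no torsion. So H_1 ≅ Z^2.
rank ∂_2 = 13, rank ∂_3 = 0 ⇒ b_2 = 14 − 13 − 0 = 1. So H_2 ≅ Z.

H_0 ≅ Z,  H_1 ≅ Z^2,  H_2 ≅ Z.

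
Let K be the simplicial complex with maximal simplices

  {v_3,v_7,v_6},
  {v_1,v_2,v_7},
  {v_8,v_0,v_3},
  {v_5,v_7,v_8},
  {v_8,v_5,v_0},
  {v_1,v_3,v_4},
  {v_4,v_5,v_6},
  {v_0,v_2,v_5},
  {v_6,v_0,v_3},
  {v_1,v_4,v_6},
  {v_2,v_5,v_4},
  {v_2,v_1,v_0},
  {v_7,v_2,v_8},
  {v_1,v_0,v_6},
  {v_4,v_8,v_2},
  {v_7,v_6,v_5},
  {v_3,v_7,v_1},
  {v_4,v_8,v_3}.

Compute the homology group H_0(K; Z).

H_0 = Z.

Fix the vertex order v_0 < v_1 < v_2 < v_3 < v_4 < v_5 < v_6 < v_7 < v_8 and write every simplex with vertices in increasing order. Then dim K = 2 and the simplices of K are:

  0-simplices (9): [v_0], [v_1], [v_2], [v_3], [v_4], [v_5], [v_6], [v_7], [v_8]
  1-simplices (27): (27 of them)
  2-simplices (18): (18 of them)

so the chain groups are C_0 ≅ Z^9, C_1 ≅ Z^27, C_2 ≅ Z^18.

The boundary map ∂_1: C_1 → C_0 sends each edge [p,q] (with p < q) to q − p. For instance
  ∂[v_7,v_8] = [v_8] − [v_7].
As a 9×27 matrix over Z this has rank 8, with invariant factors (1,1,1,1,1,1,1,1).

The boundary map ∂_2: C_2 → C_1 maps a triangle to the signed sum of its edges. For instance
  ∂[v_0,v_1,v_2] = [v_1,v_2] − [v_0,v_2] + [v_0,v_1],
  ∂[v_1,v_4,v_6] = [v_4,v_6] − [v_1,v_6] + [v_1,v_4].
The 27×18 boundary matrix has rank 18 and Smith normal form diag(1,1,1,1,1,1,1,1,1,1,1,1,1,1,1,1,1,2).

Computing H_k = (kernel of ∂_k) / (image of ∂_{k+1}):

  H_0: rank C_0 − rank ∂_1 = 9 − 8 = 1, and the invariant factors of ∂_1 are all 1, so H_0 ≅ Z.

(K is a triangulation of the Klein bottle.)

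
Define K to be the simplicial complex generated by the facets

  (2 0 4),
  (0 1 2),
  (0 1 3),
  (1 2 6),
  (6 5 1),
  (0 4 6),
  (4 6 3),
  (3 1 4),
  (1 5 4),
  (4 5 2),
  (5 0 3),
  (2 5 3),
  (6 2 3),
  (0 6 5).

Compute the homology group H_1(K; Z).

Order the vertices as 0 < 1 < 2 < 3 < 4 < 5 < 6. Listing each simplex with vertices in this order, K has dimension 2 with simplices:

  0-simplices (7): [0], [1], [2], [3], [4], [5], [6]
  1-simplices (21): [0,1], [0,2], [0,3], [0,4], [0,5], [0,6], [1,2], [1,3], [1,4], [1,5], [1,6], [2,3], [2,4], [2,5], [2,6], [3,4], [3,5], [3,6], [4,5], [4,6], [5,6]
  2-simplices (14): [0,1,2], [0,1,3], [0,2,4], [0,3,5], [0,4,6], [0,5,6], [1,2,6], [1,3,4], [1,4,5], [1,5,6], [2,3,5], [2,3,6], [2,4,5], [3,4,6]

Hence C_0 ≅ Z^7, C_1 ≅ Z^21, C_2 ≅ Z^14.

The boundary map ∂_1: C_1 → C_0 maps an edge to its endpoints' difference, ∂[p,q] = q − p.
The 7×21 boundary matrix has rank 6 and Smith normal form diag(1,1,1,1,1,1).

Boundary ∂_2: C_2 → C_1 acts by ∂[p,q,r] = [q,r] − [p,r] + [p,q]. For instance
  ∂[2,4,5] = [4,5] − [2,5] + [2,4],
  ∂[1,2,6] = [2,6] − [1,6] + [1,2].
This gives a 21×14 integer matrix of rank 13; reducing to Smith normal form yields diagonal entries (1,1,1,1,1,1,1,1,1,1,1,1,1).

From H_k ≅ ker(∂_k) / im(∂_{k+1}) we obtain:

  H_1: rank ker ∂_1 − rank ∂_2 = (21 − 6) − 13 = 2, and the invariant factors of ∂_2 are all 1, so H_1 ≅ Z^2.

H_1 = Z^2.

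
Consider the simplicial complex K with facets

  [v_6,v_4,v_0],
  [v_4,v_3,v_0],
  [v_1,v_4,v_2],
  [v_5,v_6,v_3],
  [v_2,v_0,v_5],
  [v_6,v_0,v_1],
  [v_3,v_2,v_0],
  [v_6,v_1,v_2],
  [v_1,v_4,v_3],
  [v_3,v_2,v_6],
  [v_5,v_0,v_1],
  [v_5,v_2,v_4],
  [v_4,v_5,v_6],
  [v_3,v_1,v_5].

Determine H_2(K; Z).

H_2 ≅ Z.

K has 7 vertices, 21 edges, 14 triangles.
rank ∂_2 = 13, rank ∂_3 = 0 ⇒ b_2 = 14 − 13 − 0 = 1. So H_2 ≅ Z.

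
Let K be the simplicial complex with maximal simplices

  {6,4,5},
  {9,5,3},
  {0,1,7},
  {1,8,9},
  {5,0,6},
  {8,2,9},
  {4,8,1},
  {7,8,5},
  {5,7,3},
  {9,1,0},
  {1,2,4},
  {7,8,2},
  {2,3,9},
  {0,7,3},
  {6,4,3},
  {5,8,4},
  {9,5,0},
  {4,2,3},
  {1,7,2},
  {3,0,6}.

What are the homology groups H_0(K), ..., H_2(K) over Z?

Fix the vertex order 0 < 1 < 2 < 3 < 4 < 5 < 6 < 7 < 8 < 9 and write every simplex with vertices in increasing order. Then dim K = 2 and the simplices of K are:

  0-simplices (10): [0], [1], [2], [3], [4], [5], [6], [7], [8], [9]
  1-simplices (30): (30 of them)
  2-simplices (20): (20 of them)

so the chain groups are C_0 ≅ Z^10, C_1 ≅ Z^30, C_2 ≅ Z^20.

∂_1: C_1 → C_0 is given by ∂[p,q] = [q] − [p].
The 10×30 boundary matrix has rank 9 and Smith normal form diag(1,1,1,1,1,1,1,1,1).

∂_2: C_2 → C_1 acts by ∂[p,q,r] = [q,r] − [p,r] + [p,q]. For instance
  ∂[2,3,4] = [3,4] − [2,4] + [2,3],
  ∂[0,5,9] = [5,9] − [0,9] + [0,5].
As a 30×20 matrix over Z this has rank 20, with invariant factors (1,1,1,1,1,1,1,1,1,1,1,1,1,1,1,1,1,1,1,2).

Now H_k = ker ∂_k / im ∂_{k+1}, so:

  H_0: rank C_0 − rank ∂_1 = 10 − 9 = 1, and the invariant factors of ∂_1 are all 1, so H_0 = Z.
  H_1: rank ker ∂_1 − rank ∂_2 = (30 − 9) − 20 = 1, and ∂_2 has invariant factor 2 > 1, so H_1 = Z ⊕ Z/2Z.
  H_2: rank ker ∂_2 − rank ∂_3 = (20 − 20) − 0 = 0, and there is no ∂_3, so H_2 = 0.

As a check, the Euler characteristic is 10 − 30 + 20 = 0, which agrees with 1 − 1 + 0 = 0.

H_0 ≅ Z,  H_1 ≅ Z ⊕ Z/2Z,  H_2 = 0.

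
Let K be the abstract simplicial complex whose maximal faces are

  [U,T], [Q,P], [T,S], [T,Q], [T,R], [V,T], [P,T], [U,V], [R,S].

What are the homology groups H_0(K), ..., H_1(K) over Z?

Fix the vertex order P < Q < R < S < T < U < V and write every simplex with vertices in increasing order. Then dim K = 1 and the simplices of K are:

  0-simplices (7): P, Q, R, S, T, U, V
  1-simplices (9): PQ, PT, QT, RS, RT, ST, TU, TV, UV

Hence C_0 ≅ Z^7, C_1 ≅ Z^9.

∂_1: C_1 → C_0 is given by ∂[p,q] = [q] − [p]. For instance
  ∂PQ = Q − P.
The 7×9 boundary matrix has rank 6 and Smith normal form diag(1,1,1,1,1,1).

Computing H_k = (kernel of ∂_k) / (image of ∂_{k+1}):

  H_0: rank C_0 − rank ∂_1 = 7 − 6 = 1, and the invariant factors of ∂_1 are all 1, so H_0 = Z.
  H_1: rank ker ∂_1 − rank ∂_2 = (9 − 6) − 0 = 3, and there is no ∂_2, so H_1 = Z^3.

(K is a triangulation of a wedge of 3 circles.)

H_0 ≅ Z,  H_1 ≅ Z^3.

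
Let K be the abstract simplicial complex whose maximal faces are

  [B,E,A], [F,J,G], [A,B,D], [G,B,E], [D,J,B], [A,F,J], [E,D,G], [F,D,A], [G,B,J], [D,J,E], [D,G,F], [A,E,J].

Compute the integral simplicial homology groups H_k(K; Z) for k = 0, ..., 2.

Take the total order A < B < D < E < F < G < J on the vertex set. Then K (dimension 2) consists of the simplices:

  0-simplices (7): A, B, D, E, F, G, J
  1-simplices (18): AB, AD, AE, AF, AJ, BD, BE, BG, BJ, DE, DF, DG, DJ, EG, EJ, FG, FJ, GJ
  2-simplices (12): ABD, ABE, ADF, AEJ, AFJ, BDJ, BEG, BGJ, DEG, DEJ, DFG, FGJ

Hence C_0 ≅ Z^7, C_1 ≅ Z^18, C_2 ≅ Z^12.

∂_1: C_1 → C_0 maps an edge to its endpoints' difference, ∂[p,q] = q − p. For instance
  ∂DE = E − D.
The 7×18 boundary matrix has rank 6 and Smith normal form diag(1,1,1,1,1,1).

∂_2: C_2 → C_1 acts by ∂[p,q,r] = [q,r] − [p,r] + [p,q]. For instance
  ∂DEG = EG − DG + DE,
  ∂DEJ = EJ − DJ + DE.
The resulting 18×12 matrix has rank 12, and its Smith normal form has invariant factors (1,1,1,1,1,1,1,1,1,1,1,2).

From H_k ≅ ker(∂_k) / im(∂_{k+1}) we obtain:

  H_0: rank C_0 − rank ∂_1 = 7 − 6 = 1, and the invariant factors of ∂_1 are all 1, so H_0 = Z.
  H_1: rank ker ∂_1 − rank ∂_2 = (18 − 6) − 12 = 0, and ∂_2 has invariant factor 2 > 1, so H_1 = Z_2.
  H_2: rank ker ∂_2 − rank ∂_3 = (12 − 12) − 0 = 0, and there is no ∂_3, so H_2 = 0.

As a check, the Euler characteristic is 7 − 18 + 12 = 1, which agrees with 1 − 0 + 0 = 1.
(K is a triangulation of the real projective plane RP^2.)

H_0 = Z,  H_1 = Z_2,  H_2 = 0.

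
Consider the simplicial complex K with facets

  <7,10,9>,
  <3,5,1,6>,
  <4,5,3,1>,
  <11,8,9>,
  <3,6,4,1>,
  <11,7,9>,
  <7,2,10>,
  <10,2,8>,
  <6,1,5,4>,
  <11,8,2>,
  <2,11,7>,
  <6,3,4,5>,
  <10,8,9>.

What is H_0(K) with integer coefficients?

Take the total order 1 < 2 < 3 < 4 < 5 < 6 < 7 < 8 < 9 < 10 < 11 on the vertex set. Then K (dimension 3) consists of the simplices:

  0-simplices (11): [1], [2], [3], [4], [5], [6], [7], [8], [9], [10], [11]
  1-simplices (22): [1,3], [1,4], [1,5], [1,6], [2,7], [2,8], [2,10], [2,11], [3,4], [3,5], [3,6], [4,5], [4,6], [5,6], [7,9], [7,10], [7,11], [8,9], [8,10], [8,11], [9,10], [9,11]
  2-simplices (18): (18 of them)
  3-simplices (5): [1,3,4,5], [1,3,4,6], [1,3,5,6], [1,4,5,6], [3,4,5,6]

Hence C_0 ≅ Z^11, C_1 ≅ Z^22, C_2 ≅ Z^18, C_3 ≅ Z^5.

∂_1: C_1 → C_0 maps an edge to its endpoints' difference, ∂[p,q] = q − p. For instance
  ∂[3,4] = [4] − [3].
This gives a 11×22 integer matrix of rank 9; reducing to Smith normal form yields diagonal entries (1,1,1,1,1,1,1,1,1).

∂_2: C_2 → C_1 sends each 2-simplex [p,q,r] to [q,r] − [p,r] + [p,q]. For instance
  ∂[3,4,5] = [4,5] − [3,5] + [3,4],
  ∂[1,4,5] = [4,5] − [1,5] + [1,4].
This gives a 22×18 integer matrix of rank 13; reducing to Smith normal form yields diagonal entries (1,1,1,1,1,1,1,1,1,1,1,1,1).

∂_3: C_3 → C_2 sends each 3-simplex σ to the alternating sum Σ_i (−1)^i (σ with its i-th vertex removed). For instance
  ∂[1,3,4,5] = [3,4,5] − [1,4,5] + [1,3,5] − [1,3,4],
  ∂[1,3,5,6] = [3,5,6] − [1,5,6] + [1,3,6] − [1,3,5].
The resulting 18×5 matrix has rank 4, and its Smith normal form has invariant factors (1,1,1,1).

Now H_k = ker ∂_k / im ∂_{k+1}, so:

  H_0: rank C_0 − rank ∂_1 = 11 − 9 = 2, and the invariant factors of ∂_1 are all 1, so H_0 = Z^2.

H_0 ≅ Z^2.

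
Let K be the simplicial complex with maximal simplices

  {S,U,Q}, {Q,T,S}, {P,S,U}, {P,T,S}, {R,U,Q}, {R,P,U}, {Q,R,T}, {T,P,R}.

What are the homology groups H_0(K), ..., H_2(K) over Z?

K has 6 vertices, 12 edges, 8 triangles.
rank ∂_0 = 0, rank ∂_1 = 5 ⇒ b_0 = 6 − 0 − 5 = 1; all invariant factors of ∂_1 are 1 so no torsion. So H_0 = Z.
rank ∂_1 = 5, rank ∂_2 = 7 ⇒ b_1 = 12 − 5 − 7 = 0; all invariant factors of ∂_2 are 1 so no torsion. So H_1 = 0.
rank ∂_2 = 7, rank ∂_3 = 0 ⇒ b_2 = 8 − 7 − 0 = 1. So H_2 = Z.

H_0 ≅ Z,  H_1 = 0,  H_2 ≅ Z.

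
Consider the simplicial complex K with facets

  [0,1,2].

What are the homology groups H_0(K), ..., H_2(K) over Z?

H_0 ≅ Z,  H_1 = 0,  H_2 = 0.

We work with the vertex ordering 0 < 1 < 2. The simplices of K, each written with vertices in increasing order, are:

  0-simplices (3): [0], [1], [2]
  1-simplices (3): [0,1], [0,2], [1,2]
  2-simplices (1): [0,1,2]

Hence C_0 ≅ Z^3, C_1 ≅ Z^3, C_2 ≅ Z^1.

Boundary ∂_1: C_1 → C_0 maps an edge to its endpoints' difference, ∂[p,q] = q − p. For instance
  ∂[0,1] = [1] − [0].
This gives a 3×3 integer matrix of rank 2; reducing to Smith normal form yields diagonal entries (1,1).

The boundary map ∂_2: C_2 → C_1 sends each 2-simplex [p,q,r] to [q,r] − [p,r] + [p,q]. For instance
  ∂[0,1,2] = [1,2] − [0,2] + [0,1].
The 3×1 boundary matrix has rank 1 and Smith normal form diag(1).

Reading off H_k = ker ∂_k / im ∂_{k+1}:

  H_0: rank C_0 − rank ∂_1 = 3 − 2 = 1, and the invariant factors of ∂_1 are all 1, so H_0 ≅ Z.
  H_1: rank ker ∂_1 − rank ∂_2 = (3 − 2) − 1 = 0, and the invariant factors of ∂_2 are all 1, so H_1 ≅ 0.
  H_2: rank ker ∂_2 − rank ∂_3 = (1 − 1) − 0 = 0, and there is no ∂_3, so H_2 ≅ 0.

As a check, the Euler characteristic is 3 − 3 + 1 = 1, which agrees with 1 − 0 + 0 = 1.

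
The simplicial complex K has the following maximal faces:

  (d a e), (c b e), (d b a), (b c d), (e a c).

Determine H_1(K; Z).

K has 5 vertices, 10 edges, 5 triangles.
rank ∂_1 = 4, rank ∂_2 = 5 ⇒ b_1 = 10 − 4 − 5 = 1; all invariant factors of ∂_2 are 1 so no torsion. So H_1 = Z.

H_1 ≅ Z.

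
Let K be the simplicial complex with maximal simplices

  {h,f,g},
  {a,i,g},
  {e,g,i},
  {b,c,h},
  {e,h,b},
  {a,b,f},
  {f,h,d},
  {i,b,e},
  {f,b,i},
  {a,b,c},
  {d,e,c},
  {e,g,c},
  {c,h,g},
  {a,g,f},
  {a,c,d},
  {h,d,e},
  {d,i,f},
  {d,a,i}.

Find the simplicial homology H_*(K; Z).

H_0 ≅ Z,  H_1 ≅ Z ⊕ Z/2,  H_2 = 0.

Order the vertices as a < b < c < d < e < f < g < h < i. Listing each simplex with vertices in this order, K has dimension 2 with simplices:

  0-simplices (9): a, b, c, d, e, f, g, h, i
  1-simplices (27): ab, ac, ad, af, ag, ai, bc, be, bf, bh, bi, cd, ce, cg, ch, de, df, dh, di, eg, eh, ei, fg, fh, fi, gh, gi
  2-simplices (18): abc, abf, acd, adi, afg, agi, bch, beh, bei, bfi, cde, ceg, cgh, deh, dfh, dfi, egi, fgh

Hence C_0 ≅ Z^9, C_1 ≅ Z^27, C_2 ≅ Z^18.

Boundary ∂_1: C_1 → C_0 is given by ∂[p,q] = [q] − [p]. For instance
  ∂cg = g − c.
The resulting 9×27 matrix has rank 8, and its Smith normal form has invariant factors (1,1,1,1,1,1,1,1).

Boundary ∂_2: C_2 → C_1 sends each 2-simplex [p,q,r] to [q,r] − [p,r] + [p,q]. For instance
  ∂abf = bf − af + ab,
  ∂beh = eh − bh + be.
This gives a 27×18 integer matrix of rank 18; reducing to Smith normal form yields diagonal entries (1,1,1,1,1,1,1,1,1,1,1,1,1,1,1,1,1,2).

Computing H_k = (kernel of ∂_k) / (image of ∂_{k+1}):

  H_0: rank C_0 − rank ∂_1 = 9 − 8 = 1, and the invariant factors of ∂_1 are all 1, so H_0 = Z.
  H_1: rank ker ∂_1 − rank ∂_2 = (27 − 8) − 18 = 1, and ∂_2 has invariant factor 2 > 1, so H_1 = Z ⊕ Z/2.
  H_2: rank ker ∂_2 − rank ∂_3 = (18 − 18) − 0 = 0, and there is no ∂_3, so H_2 = 0.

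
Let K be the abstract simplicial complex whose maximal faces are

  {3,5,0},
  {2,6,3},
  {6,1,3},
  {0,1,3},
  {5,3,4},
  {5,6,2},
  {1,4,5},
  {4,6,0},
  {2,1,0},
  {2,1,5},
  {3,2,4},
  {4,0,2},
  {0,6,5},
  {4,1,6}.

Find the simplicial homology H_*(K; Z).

H_0 = Z,  H_1 = Z^2,  H_2 = Z.

Take the total order 0 < 1 < 2 < 3 < 4 < 5 < 6 on the vertex set. Then K (dimension 2) consists of the simplices:

  0-simplices (7): [0], [1], [2], [3], [4], [5], [6]
  1-simplices (21): [0,1], [0,2], [0,3], [0,4], [0,5], [0,6], [1,2], [1,3], [1,4], [1,5], [1,6], [2,3], [2,4], [2,5], [2,6], [3,4], [3,5], [3,6], [4,5], [4,6], [5,6]
  2-simplices (14): [0,1,2], [0,1,3], [0,2,4], [0,3,5], [0,4,6], [0,5,6], [1,2,5], [1,3,6], [1,4,5], [1,4,6], [2,3,4], [2,3,6], [2,5,6], [3,4,5]

so the chain groups are C_0 ≅ Z^7, C_1 ≅ Z^21, C_2 ≅ Z^14.

∂_1: C_1 → C_0 is given by ∂[p,q] = [q] − [p]. For instance
  ∂[3,4] = [4] − [3].
The resulting 7×21 matrix has rank 6, and its Smith normal form has invariant factors (1,1,1,1,1,1).

Boundary ∂_2: C_2 → C_1 acts by ∂[p,q,r] = [q,r] − [p,r] + [p,q]. For instance
  ∂[0,1,2] = [1,2] − [0,2] + [0,1],
  ∂[0,4,6] = [4,6] − [0,6] + [0,4].
The resulting 21×14 matrix has rank 13, and its Smith normal form has invariant factors (1,1,1,1,1,1,1,1,1,1,1,1,1).

Computing H_k = (kernel of ∂_k) / (image of ∂_{k+1}):

  H_0: rank C_0 − rank ∂_1 = 7 − 6 = 1, and the invariant factors of ∂_1 are all 1, so H_0 ≅ Z.
  H_1: rank ker ∂_1 − rank ∂_2 = (21 − 6) − 13 = 2, and the invariant factors of ∂_2 are all 1, so H_1 ≅ Z^2.
  H_2: rank ker ∂_2 − rank ∂_3 = (14 − 13) − 0 = 1, and there is no ∂_3, so H_2 ≅ Z.

As a check, the Euler characteristic is 7 − 21 + 14 = 0, which agrees with 1 − 2 + 1 = 0.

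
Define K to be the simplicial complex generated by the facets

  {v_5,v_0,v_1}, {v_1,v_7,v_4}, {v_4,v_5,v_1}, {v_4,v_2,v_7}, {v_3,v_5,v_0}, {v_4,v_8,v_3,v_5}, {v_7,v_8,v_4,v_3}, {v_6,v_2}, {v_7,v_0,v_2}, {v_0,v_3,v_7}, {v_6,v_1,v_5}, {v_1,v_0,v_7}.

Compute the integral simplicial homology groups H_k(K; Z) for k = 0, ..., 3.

We work with the vertex ordering v_0 < v_1 < v_2 < v_3 < v_4 < v_5 < v_6 < v_7 < v_8. The simplices of K, each written with vertices in increasing order, are:

  0-simplices (9): [v_0], [v_1], [v_2], [v_3], [v_4], [v_5], [v_6], [v_7], [v_8]
  1-simplices (22): (22 of them)
  2-simplices (16): (16 of them)
  3-simplices (2): [v_3,v_4,v_5,v_8], [v_3,v_4,v_7,v_8]

Hence C_0 ≅ Z^9, C_1 ≅ Z^22, C_2 ≅ Z^16, C_3 ≅ Z^2.

The boundary map ∂_1: C_1 → C_0 maps an edge to its endpoints' difference, ∂[p,q] = q − p.
As a 9×22 matrix over Z this has rank 8, with invariant factors (1,1,1,1,1,1,1,1).

Boundary ∂_2: C_2 → C_1 sends each 2-simplex [p,q,r] to [q,r] − [p,r] + [p,q]. For instance
  ∂[v_3,v_4,v_8] = [v_4,v_8] − [v_3,v_8] + [v_3,v_4],
  ∂[v_0,v_1,v_7] = [v_1,v_7] − [v_0,v_7] + [v_0,v_1].
As a 22×16 matrix over Z this has rank 13, with invariant factors (1,1,1,1,1,1,1,1,1,1,1,1,1).

∂_3: C_3 → C_2 sends each 3-simplex σ to the alternating sum Σ_i (−1)^i (σ with its i-th vertex removed). For instance
  ∂[v_3,v_4,v_7,v_8] = [v_4,v_7,v_8] − [v_3,v_7,v_8] + [v_3,v_4,v_8] − [v_3,v_4,v_7],
  ∂[v_3,v_4,v_5,v_8] = [v_4,v_5,v_8] − [v_3,v_5,v_8] + [v_3,v_4,v_8] − [v_3,v_4,v_5].
The resulting 16×2 matrix has rank 2, and its Smith normal form has invariant factors (1,1).

Reading off H_k = ker ∂_k / im ∂_{k+1}:

  H_0: rank C_0 − rank ∂_1 = 9 − 8 = 1, and the invariant factors of ∂_1 are all 1, so H_0 = Z.
  H_1: rank ker ∂_1 − rank ∂_2 = (22 − 8) − 13 = 1, and the invariant factors of ∂_2 are all 1, so H_1 = Z.
  H_2: rank ker ∂_2 − rank ∂_3 = (16 − 13) − 2 = 1, and the invariant factors of ∂_3 are all 1, so H_2 = Z.
  H_3: rank ker ∂_3 − rank ∂_4 = (2 − 2) − 0 = 0, and there is no ∂_4, so H_3 = 0.

As a check, the Euler characteristic is 9 − 22 + 16 − 2 = 1, which agrees with 1 − 1 + 1 − 0 = 1.

H_0 ≅ Z,  H_1 ≅ Z,  H_2 ≅ Z,  H_3 = 0.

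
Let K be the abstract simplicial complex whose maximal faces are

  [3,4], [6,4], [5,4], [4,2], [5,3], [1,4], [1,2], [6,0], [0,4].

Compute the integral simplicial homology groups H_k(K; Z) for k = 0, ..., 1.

H_0 = Z,  H_1 = Z^3.

K has 7 vertices, 9 edges.
rank ∂_0 = 0, rank ∂_1 = 6 ⇒ b_0 = 7 − 0 − 6 = 1; all invariant factors of ∂_1 are 1 so no torsion. So H_0 ≅ Z.
rank ∂_1 = 6, rank ∂_2 = 0 ⇒ b_1 = 9 − 6 − 0 = 3. So H_1 ≅ Z^3.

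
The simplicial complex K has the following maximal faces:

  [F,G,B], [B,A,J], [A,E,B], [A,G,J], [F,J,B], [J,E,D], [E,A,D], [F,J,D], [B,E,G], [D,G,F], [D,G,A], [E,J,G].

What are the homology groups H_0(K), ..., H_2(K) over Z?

We work with the vertex ordering A < B < D < E < F < G < J. The simplices of K, each written with vertices in increasing order, are:

  0-simplices (7): A, B, D, E, F, G, J
  1-simplices (18): AB, AD, AE, AG, AJ, BE, BF, BG, BJ, DE, DF, DG, DJ, EG, EJ, FG, FJ, GJ
  2-simplices (12): ABE, ABJ, ADE, ADG, AGJ, BEG, BFG, BFJ, DEJ, DFG, DFJ, EGJ

Hence C_0 ≅ Z^7, C_1 ≅ Z^18, C_2 ≅ Z^12.

∂_1: C_1 → C_0 maps an edge to its endpoints' difference, ∂[p,q] = q − p. For instance
  ∂GJ = J − G.
This gives a 7×18 integer matrix of rank 6; reducing to Smith normal form yields diagonal entries (1,1,1,1,1,1).

The boundary map ∂_2: C_2 → C_1 acts by ∂[p,q,r] = [q,r] − [p,r] + [p,q]. For instance
  ∂AGJ = GJ − AJ + AG,
  ∂ADG = DG − AG + AD.
The resulting 18×12 matrix has rank 12, and its Smith normal form has invariant factors (1,1,1,1,1,1,1,1,1,1,1,2).

Reading off H_k = ker ∂_k / im ∂_{k+1}:

  H_0: rank C_0 − rank ∂_1 = 7 − 6 = 1, and the invariant factors of ∂_1 are all 1, so H_0 ≅ Z.
  H_1: rank ker ∂_1 − rank ∂_2 = (18 − 6) − 12 = 0, and ∂_2 has invariant factor 2 > 1, so H_1 ≅ Z/2.
  H_2: rank ker ∂_2 − rank ∂_3 = (12 − 12) − 0 = 0, and there is no ∂_3, so H_2 ≅ 0.

H_0 = Z,  H_1 = Z/2,  H_2 = 0.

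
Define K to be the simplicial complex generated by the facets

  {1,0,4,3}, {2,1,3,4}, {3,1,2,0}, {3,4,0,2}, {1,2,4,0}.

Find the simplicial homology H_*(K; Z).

H_0 ≅ Z,  H_1 = 0,  H_2 = 0,  H_3 ≅ Z.

We work with the vertex ordering 0 < 1 < 2 < 3 < 4. The simplices of K, each written with vertices in increasing order, are:

  0-simplices (5): [0], [1], [2], [3], [4]
  1-simplices (10): [0,1], [0,2], [0,3], [0,4], [1,2], [1,3], [1,4], [2,3], [2,4], [3,4]
  2-simplices (10): [0,1,2], [0,1,3], [0,1,4], [0,2,3], [0,2,4], [0,3,4], [1,2,3], [1,2,4], [1,3,4], [2,3,4]
  3-simplices (5): [0,1,2,3], [0,1,2,4], [0,1,3,4], [0,2,3,4], [1,2,3,4]

Hence C_0 ≅ Z^5, C_1 ≅ Z^10, C_2 ≅ Z^10, C_3 ≅ Z^5.

The boundary map ∂_1: C_1 → C_0 maps an edge to its endpoints' difference, ∂[p,q] = q − p.
As a 5×10 matrix over Z this has rank 4, with invariant factors (1,1,1,1).

The boundary map ∂_2: C_2 → C_1 sends each 2-simplex [p,q,r] to [q,r] − [p,r] + [p,q]. For instance
  ∂[2,3,4] = [3,4] − [2,4] + [2,3],
  ∂[0,2,3] = [2,3] − [0,3] + [0,2].
The 10×10 boundary matrix has rank 6 and Smith normal form diag(1,1,1,1,1,1).

Boundary ∂_3: C_3 → C_2 sends each 3-simplex σ to the alternating sum Σ_i (−1)^i (σ with its i-th vertex removed). For instance
  ∂[1,2,3,4] = [2,3,4] − [1,3,4] + [1,2,4] − [1,2,3],
  ∂[0,1,3,4] = [1,3,4] − [0,3,4] + [0,1,4] − [0,1,3].
The resulting 10×5 matrix has rank 4, and its Smith normal form has invariant factors (1,1,1,1).

Computing H_k = (kernel of ∂_k) / (image of ∂_{k+1}):

  H_0: rank C_0 − rank ∂_1 = 5 − 4 = 1, and the invariant factors of ∂_1 are all 1, so H_0 = Z.
  H_1: rank ker ∂_1 − rank ∂_2 = (10 − 4) − 6 = 0, and the invariant factors of ∂_2 are all 1, so H_1 = 0.
  H_2: rank ker ∂_2 − rank ∂_3 = (10 − 6) − 4 = 0, and the invariant factors of ∂_3 are all 1, so H_2 = 0.
  H_3: rank ker ∂_3 − rank ∂_4 = (5 − 4) − 0 = 1, and there is no ∂_4, so H_3 = Z.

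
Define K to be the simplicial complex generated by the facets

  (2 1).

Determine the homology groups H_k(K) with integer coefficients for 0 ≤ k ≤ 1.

K has 2 vertices, 1 edge.
rank ∂_0 = 0, rank ∂_1 = 1 ⇒ b_0 = 2 − 0 − 1 = 1; all invariant factors of ∂_1 are 1 so no torsion. So H_0 = Z.
rank ∂_1 = 1, rank ∂_2 = 0 ⇒ b_1 = 1 − 1 − 0 = 0. So H_1 = 0.

H_0 ≅ Z,  H_1 = 0.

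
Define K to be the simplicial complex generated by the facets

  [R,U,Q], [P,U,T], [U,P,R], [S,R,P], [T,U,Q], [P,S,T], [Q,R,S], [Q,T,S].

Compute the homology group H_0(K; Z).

K has 6 vertices, 12 edges, 8 triangles.
rank ∂_0 = 0, rank ∂_1 = 5 ⇒ b_0 = 6 − 0 − 5 = 1; all invariant factors of ∂_1 are 1 so no torsion. So H_0 ≅ Z.

H_0 ≅ Z.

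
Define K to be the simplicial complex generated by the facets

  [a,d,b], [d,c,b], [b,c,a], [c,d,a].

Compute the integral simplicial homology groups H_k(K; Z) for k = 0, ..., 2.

H_0 ≅ Z,  H_1 = 0,  H_2 ≅ Z.

We work with the vertex ordering a < b < c < d. The simplices of K, each written with vertices in increasing order, are:

  0-simplices (4): a, b, c, d
  1-simplices (6): ab, ac, ad, bc, bd, cd
  2-simplices (4): abc, abd, acd, bcd

Hence C_0 ≅ Z^4, C_1 ≅ Z^6, C_2 ≅ Z^4.

∂_1: C_1 → C_0 is given by ∂[p,q] = [q] − [p]. For instance
  ∂bc = c − b.
This gives a 4×6 integer matrix of rank 3; reducing to Smith normal form yields diagonal entries (1,1,1).

∂_2: C_2 → C_1 maps a triangle to the signed sum of its edges. For instance
  ∂bcd = cd − bd + bc,
  ∂acd = cd − ad + ac.
The resulting 6×4 matrix has rank 3, and its Smith normal form has invariant factors (1,1,1).

Reading off H_k = ker ∂_k / im ∂_{k+1}:

  H_0: rank C_0 − rank ∂_1 = 4 − 3 = 1, and the invariant factors of ∂_1 are all 1, so H_0 = Z.
  H_1: rank ker ∂_1 − rank ∂_2 = (6 − 3) − 3 = 0, and the invariant factors of ∂_2 are all 1, so H_1 = 0.
  H_2: rank ker ∂_2 − rank ∂_3 = (4 − 3) − 0 = 1, and there is no ∂_3, so H_2 = Z.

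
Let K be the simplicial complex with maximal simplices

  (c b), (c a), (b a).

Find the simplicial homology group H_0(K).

Fix the vertex order a < b < c and write every simplex with vertices in increasing order. Then dim K = 1 and the simplices of K are:

  0-simplices (3): a, b, c
  1-simplices (3): ab, ac, bc

Hence C_0 ≅ Z^3, C_1 ≅ Z^3.

∂_1: C_1 → C_0 maps an edge to its endpoints' difference, ∂[p,q] = q − p. For instance
  ∂bc = c − b.
The resulting 3×3 matrix has rank 2, and its Smith normal form has invariant factors (1,1).

Computing H_k = (kernel of ∂_k) / (image of ∂_{k+1}):

  H_0: rank C_0 − rank ∂_1 = 3 − 2 = 1, and the invariant factors of ∂_1 are all 1, so H_0 = Z.

H_0 ≅ Z.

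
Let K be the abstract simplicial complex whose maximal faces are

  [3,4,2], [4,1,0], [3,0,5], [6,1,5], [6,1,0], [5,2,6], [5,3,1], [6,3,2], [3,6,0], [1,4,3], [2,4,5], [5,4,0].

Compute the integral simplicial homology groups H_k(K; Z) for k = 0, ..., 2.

We work with the vertex ordering 0 < 1 < 2 < 3 < 4 < 5 < 6. The simplices of K, each written with vertices in increasing order, are:

  0-simplices (7): [0], [1], [2], [3], [4], [5], [6]
  1-simplices (18): [0,1], [0,3], [0,4], [0,5], [0,6], [1,3], [1,4], [1,5], [1,6], [2,3], [2,4], [2,5], [2,6], [3,4], [3,5], [3,6], [4,5], [5,6]
  2-simplices (12): [0,1,4], [0,1,6], [0,3,5], [0,3,6], [0,4,5], [1,3,4], [1,3,5], [1,5,6], [2,3,4], [2,3,6], [2,4,5], [2,5,6]

Hence C_0 ≅ Z^7, C_1 ≅ Z^18, C_2 ≅ Z^12.

∂_1: C_1 → C_0 is given by ∂[p,q] = [q] − [p].
The 7×18 boundary matrix has rank 6 and Smith normal form diag(1,1,1,1,1,1).

∂_2: C_2 → C_1 sends each 2-simplex [p,q,r] to [q,r] − [p,r] + [p,q]. For instance
  ∂[0,3,5] = [3,5] − [0,5] + [0,3],
  ∂[2,3,4] = [3,4] − [2,4] + [2,3].
The 18×12 boundary matrix has rank 12 and Smith normal form diag(1,1,1,1,1,1,1,1,1,1,1,2).

Now H_k = ker ∂_k / im ∂_{k+1}, so:

  H_0: rank C_0 − rank ∂_1 = 7 − 6 = 1, and the invariant factors of ∂_1 are all 1, so H_0 ≅ Z.
  H_1: rank ker ∂_1 − rank ∂_2 = (18 − 6) − 12 = 0, and ∂_2 has invariant factor 2 > 1, so H_1 ≅ Z/2.
  H_2: rank ker ∂_2 − rank ∂_3 = (12 − 12) − 0 = 0, and there is no ∂_3, so H_2 ≅ 0.

As a check, the Euler characteristic is 7 − 18 + 12 = 1, which agrees with 1 − 0 + 0 = 1.

H_0 ≅ Z,  H_1 ≅ Z/2,  H_2 = 0.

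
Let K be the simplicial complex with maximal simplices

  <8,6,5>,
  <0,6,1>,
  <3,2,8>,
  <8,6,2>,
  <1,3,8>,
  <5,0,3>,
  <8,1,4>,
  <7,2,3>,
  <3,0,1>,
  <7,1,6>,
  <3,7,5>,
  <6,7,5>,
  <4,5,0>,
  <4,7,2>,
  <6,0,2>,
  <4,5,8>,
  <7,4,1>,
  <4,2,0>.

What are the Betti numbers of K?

Order the vertices as 0 < 1 < 2 < 3 < 4 < 5 < 6 < 7 < 8. Listing each simplex with vertices in this order, K has dimension 2 with simplices:

  0-simplices (9): [0], [1], [2], [3], [4], [5], [6], [7], [8]
  1-simplices (27): (27 of them)
  2-simplices (18): [0,1,3], [0,1,6], [0,2,4], [0,2,6], [0,3,5], [0,4,5], [1,3,8], [1,4,7], [1,4,8], [1,6,7], [2,3,7], [2,3,8], [2,4,7], [2,6,8], [3,5,7], [4,5,8], [5,6,7], [5,6,8]

giving chain groups C_0 ≅ Z^9, C_1 ≅ Z^27, C_2 ≅ Z^18.

The boundary map ∂_1: C_1 → C_0 is given by ∂[p,q] = [q] − [p].
The 9×27 boundary matrix has rank 8 and Smith normal form diag(1,1,1,1,1,1,1,1).

Boundary ∂_2: C_2 → C_1 sends each 2-simplex [p,q,r] to [q,r] − [p,r] + [p,q]. For instance
  ∂[0,1,3] = [1,3] − [0,3] + [0,1],
  ∂[1,6,7] = [6,7] − [1,7] + [1,6].
This gives a 27×18 integer matrix of rank 17; reducing to Smith normal form yields diagonal entries (1,1,1,1,1,1,1,1,1,1,1,1,1,1,1,1,1).

From H_k ≅ ker(∂_k) / im(∂_{k+1}) we obtain:

  H_0: rank C_0 − rank ∂_1 = 9 − 8 = 1, and the invariant factors of ∂_1 are all 1, so H_0 ≅ Z.
  H_1: rank ker ∂_1 − rank ∂_2 = (27 − 8) − 17 = 2, and the invariant factors of ∂_2 are all 1, so H_1 ≅ Z^2.
  H_2: rank ker ∂_2 − rank ∂_3 = (18 − 17) − 0 = 1, and there is no ∂_3, so H_2 ≅ Z.

(K is a triangulation of the torus T^2.)

Hence the Betti numbers are b_0 = 1, b_1 = 2, b_2 = 1.

b_0 = 1, b_1 = 2, b_2 = 1.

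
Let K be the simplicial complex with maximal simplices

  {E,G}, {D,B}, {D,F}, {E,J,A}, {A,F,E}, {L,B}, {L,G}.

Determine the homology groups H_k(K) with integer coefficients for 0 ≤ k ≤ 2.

H_0 ≅ Z,  H_1 ≅ Z,  H_2 = 0.

Order the vertices as A < B < D < E < F < G < J < L. Listing each simplex with vertices in this order, K has dimension 2 with simplices:

  0-simplices (8): A, B, D, E, F, G, J, L
  1-simplices (10): AE, AF, AJ, BD, BL, DF, EF, EG, EJ, GL
  2-simplices (2): AEF, AEJ

so the chain groups are C_0 ≅ Z^8, C_1 ≅ Z^10, C_2 ≅ Z^2.

∂_1: C_1 → C_0 maps an edge to its endpoints' difference, ∂[p,q] = q − p. For instance
  ∂EG = G − E.
The resulting 8×10 matrix has rank 7, and its Smith normal form has invariant factors (1,1,1,1,1,1,1).

Boundary ∂_2: C_2 → C_1 maps a triangle to the signed sum of its edges. For instance
  ∂AEF = EF − AF + AE,
  ∂AEJ = EJ − AJ + AE.
The 10×2 boundary matrix has rank 2 and Smith normal form diag(1,1).

Now H_k = ker ∂_k / im ∂_{k+1}, so:

  H_0: rank C_0 − rank ∂_1 = 8 − 7 = 1, and the invariant factors of ∂_1 are all 1, so H_0 ≅ Z.
  H_1: rank ker ∂_1 − rank ∂_2 = (10 − 7) − 2 = 1, and the invariant factors of ∂_2 are all 1, so H_1 ≅ Z.
  H_2: rank ker ∂_2 − rank ∂_3 = (2 − 2) − 0 = 0, and there is no ∂_3, so H_2 ≅ 0.

As a check, the Euler characteristic is 8 − 10 + 2 = 0, which agrees with 1 − 1 + 0 = 0.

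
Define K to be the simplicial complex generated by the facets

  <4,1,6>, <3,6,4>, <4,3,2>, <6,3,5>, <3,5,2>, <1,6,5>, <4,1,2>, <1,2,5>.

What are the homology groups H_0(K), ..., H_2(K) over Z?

We work with the vertex ordering 1 < 2 < 3 < 4 < 5 < 6. The simplices of K, each written with vertices in increasing order, are:

  0-simplices (6): [1], [2], [3], [4], [5], [6]
  1-simplices (12): [1,2], [1,4], [1,5], [1,6], [2,3], [2,4], [2,5], [3,4], [3,5], [3,6], [4,6], [5,6]
  2-simplices (8): [1,2,4], [1,2,5], [1,4,6], [1,5,6], [2,3,4], [2,3,5], [3,4,6], [3,5,6]

Hence C_0 ≅ Z^6, C_1 ≅ Z^12, C_2 ≅ Z^8.

Boundary ∂_1: C_1 → C_0 sends each edge [p,q] (with p < q) to q − p.
The 6×12 boundary matrix has rank 5 and Smith normal form diag(1,1,1,1,1).

Boundary ∂_2: C_2 → C_1 acts by ∂[p,q,r] = [q,r] − [p,r] + [p,q]. For instance
  ∂[1,2,4] = [2,4] − [1,4] + [1,2],
  ∂[1,2,5] = [2,5] − [1,5] + [1,2].
The resulting 12×8 matrix has rank 7, and its Smith normal form has invariant factors (1,1,1,1,1,1,1).

Computing H_k = (kernel of ∂_k) / (image of ∂_{k+1}):

  H_0: rank C_0 − rank ∂_1 = 6 − 5 = 1, and the invariant factors of ∂_1 are all 1, so H_0 ≅ Z.
  H_1: rank ker ∂_1 − rank ∂_2 = (12 − 5) − 7 = 0, and the invariant factors of ∂_2 are all 1, so H_1 ≅ 0.
  H_2: rank ker ∂_2 − rank ∂_3 = (8 − 7) − 0 = 1, and there is no ∂_3, so H_2 ≅ Z.

As a check, the Euler characteristic is 6 − 12 + 8 = 2, which agrees with 1 − 0 + 1 = 2.

H_0 ≅ Z,  H_1 = 0,  H_2 ≅ Z.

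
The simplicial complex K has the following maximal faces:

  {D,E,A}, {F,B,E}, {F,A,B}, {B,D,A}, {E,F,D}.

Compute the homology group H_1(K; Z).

H_1 ≅ Z.

K has 5 vertices, 10 edges, 5 triangles.
rank ∂_1 = 4, rank ∂_2 = 5 ⇒ b_1 = 10 − 4 − 5 = 1; all invariant factors of ∂_2 are 1 so no torsion. So H_1 = Z.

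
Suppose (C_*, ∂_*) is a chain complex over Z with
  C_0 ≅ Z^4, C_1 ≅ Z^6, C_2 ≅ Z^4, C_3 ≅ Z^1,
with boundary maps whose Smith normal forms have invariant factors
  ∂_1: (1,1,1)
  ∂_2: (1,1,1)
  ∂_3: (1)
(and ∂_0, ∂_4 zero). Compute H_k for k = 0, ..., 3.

H_0 ≅ Z,  H_1 = 0,  H_2 = 0,  H_3 = 0.

H_0: b_0 = 4 − 0 − 3 = 1; torsion from ∂_1 factors > 1: none. So H_0 ≅ Z.
H_1: b_1 = 6 − 3 − 3 = 0; torsion from ∂_2 factors > 1: none. So H_1 ≅ 0.
H_2: b_2 = 4 − 3 − 1 = 0; torsion from ∂_3 factors > 1: none. So H_2 ≅ 0.
H_3: b_3 = 1 − 1 − 0 = 0; torsion from ∂_4 factors > 1: none. So H_3 ≅ 0.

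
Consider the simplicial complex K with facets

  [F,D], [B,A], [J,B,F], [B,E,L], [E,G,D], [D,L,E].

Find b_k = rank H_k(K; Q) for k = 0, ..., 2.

K has 8 vertices, 12 edges, 4 triangles.
rank ∂_0 = 0, rank ∂_1 = 7 ⇒ b_0 = 8 − 0 − 7 = 1; all invariant factors of ∂_1 are 1 so no torsion. So H_0 ≅ Z.
rank ∂_1 = 7, rank ∂_2 = 4 ⇒ b_1 = 12 − 7 − 4 = 1; all invariant factors of ∂_2 are 1 so no torsion. So H_1 ≅ Z.
rank ∂_2 = 4, rank ∂_3 = 0 ⇒ b_2 = 4 − 4 − 0 = 0. So H_2 ≅ 0.

b_0 = 1, b_1 = 1, b_2 = 0.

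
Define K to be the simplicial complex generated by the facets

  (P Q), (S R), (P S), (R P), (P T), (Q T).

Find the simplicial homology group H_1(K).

Fix the vertex order P < Q < R < S < T and write every simplex with vertices in increasing order. Then dim K = 1 and the simplices of K are:

  0-simplices (5): P, Q, R, S, T
  1-simplices (6): PQ, PR, PS, PT, QT, RS

Hence C_0 ≅ Z^5, C_1 ≅ Z^6.

Boundary ∂_1: C_1 → C_0 maps an edge to its endpoints' difference, ∂[p,q] = q − p. For instance
  ∂PQ = Q − P.
This gives a 5×6 integer matrix of rank 4; reducing to Smith normal form yields diagonal entries (1,1,1,1).

Computing H_k = (kernel of ∂_k) / (image of ∂_{k+1}):

  H_1: rank ker ∂_1 − rank ∂_2 = (6 − 4) − 0 = 2, and there is no ∂_2, so H_1 = Z^2.

(K is a triangulation of a wedge of 2 circles.)

H_1 ≅ Z^2.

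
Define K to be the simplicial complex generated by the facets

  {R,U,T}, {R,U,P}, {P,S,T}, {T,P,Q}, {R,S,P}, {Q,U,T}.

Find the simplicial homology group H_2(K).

Order the vertices as P < Q < R < S < T < U. Listing each simplex with vertices in this order, K has dimension 2 with simplices:

  0-simplices (6): P, Q, R, S, T, U
  1-simplices (12): PQ, PR, PS, PT, PU, QT, QU, RS, RT, RU, ST, TU
  2-simplices (6): PQT, PRS, PRU, PST, QTU, RTU

Hence C_0 ≅ Z^6, C_1 ≅ Z^12, C_2 ≅ Z^6.

∂_1: C_1 → C_0 sends each edge [p,q] (with p < q) to q − p. For instance
  ∂PR = R − P.
This gives a 6×12 integer matrix of rank 5; reducing to Smith normal form yields diagonal entries (1,1,1,1,1).

Boundary ∂_2: C_2 → C_1 maps a triangle to the signed sum of its edges. For instance
  ∂PST = ST − PT + PS,
  ∂PRU = RU − PU + PR.
As a 12×6 matrix over Z this has rank 6, with invariant factors (1,1,1,1,1,1).

Now H_k = ker ∂_k / im ∂_{k+1}, so:

  H_2: rank ker ∂_2 − rank ∂_3 = (6 − 6) − 0 = 0, and there is no ∂_3, so H_2 = 0.

H_2 = 0.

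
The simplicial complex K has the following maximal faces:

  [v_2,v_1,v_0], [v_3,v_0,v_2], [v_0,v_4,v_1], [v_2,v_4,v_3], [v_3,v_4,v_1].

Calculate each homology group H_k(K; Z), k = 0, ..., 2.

Fix the vertex order v_0 < v_1 < v_2 < v_3 < v_4 and write every simplex with vertices in increasing order. Then dim K = 2 and the simplices of K are:

  0-simplices (5): [v_0], [v_1], [v_2], [v_3], [v_4]
  1-simplices (10): [v_0,v_1], [v_0,v_2], [v_0,v_3], [v_0,v_4], [v_1,v_2], [v_1,v_3], [v_1,v_4], [v_2,v_3], [v_2,v_4], [v_3,v_4]
  2-simplices (5): [v_0,v_1,v_2], [v_0,v_1,v_4], [v_0,v_2,v_3], [v_1,v_3,v_4], [v_2,v_3,v_4]

Hence C_0 ≅ Z^5, C_1 ≅ Z^10, C_2 ≅ Z^5.

∂_1: C_1 → C_0 is given by ∂[p,q] = [q] − [p]. For instance
  ∂[v_3,v_4] = [v_4] − [v_3].
The 5×10 boundary matrix has rank 4 and Smith normal form diag(1,1,1,1).

Boundary ∂_2: C_2 → C_1 acts by ∂[p,q,r] = [q,r] − [p,r] + [p,q]. For instance
  ∂[v_1,v_3,v_4] = [v_3,v_4] − [v_1,v_4] + [v_1,v_3],
  ∂[v_2,v_3,v_4] = [v_3,v_4] − [v_2,v_4] + [v_2,v_3].
As a 10×5 matrix over Z this has rank 5, with invariant factors (1,1,1,1,1).

Reading off H_k = ker ∂_k / im ∂_{k+1}:

  H_0: rank C_0 − rank ∂_1 = 5 − 4 = 1, and the invariant factors of ∂_1 are all 1, so H_0 ≅ Z.
  H_1: rank ker ∂_1 − rank ∂_2 = (10 − 4) − 5 = 1, and the invariant factors of ∂_2 are all 1, so H_1 ≅ Z.
  H_2: rank ker ∂_2 − rank ∂_3 = (5 − 5) − 0 = 0, and there is no ∂_3, so H_2 ≅ 0.

H_0 = Z,  H_1 = Z,  H_2 = 0.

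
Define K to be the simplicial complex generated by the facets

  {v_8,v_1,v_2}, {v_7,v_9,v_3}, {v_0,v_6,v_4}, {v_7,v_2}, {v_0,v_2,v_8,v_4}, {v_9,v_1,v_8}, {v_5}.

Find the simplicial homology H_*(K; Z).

H_0 = Z^2,  H_1 = Z,  H_2 = 0,  H_3 = 0.

Fix the vertex order v_0 < v_1 < v_2 < v_3 < v_4 < v_5 < v_6 < v_7 < v_8 < v_9 and write every simplex with vertices in increasing order. Then dim K = 3 and the simplices of K are:

  0-simplices (10): [v_0], [v_1], [v_2], [v_3], [v_4], [v_5], [v_6], [v_7], [v_8], [v_9]
  1-simplices (16): (16 of them)
  2-simplices (8): [v_0,v_2,v_4], [v_0,v_2,v_8], [v_0,v_4,v_6], [v_0,v_4,v_8], [v_1,v_2,v_8], [v_1,v_8,v_9], [v_2,v_4,v_8], [v_3,v_7,v_9]
  3-simplices (1): [v_0,v_2,v_4,v_8]

giving chain groups C_0 ≅ Z^10, C_1 ≅ Z^16, C_2 ≅ Z^8, C_3 ≅ Z^1.

Boundary ∂_1: C_1 → C_0 is given by ∂[p,q] = [q] − [p].
This gives a 10×16 integer matrix of rank 8; reducing to Smith normal form yields diagonal entries (1,1,1,1,1,1,1,1).

∂_2: C_2 → C_1 sends each 2-simplex [p,q,r] to [q,r] − [p,r] + [p,q]. For instance
  ∂[v_0,v_4,v_6] = [v_4,v_6] − [v_0,v_6] + [v_0,v_4],
  ∂[v_0,v_2,v_4] = [v_2,v_4] − [v_0,v_4] + [v_0,v_2].
This gives a 16×8 integer matrix of rank 7; reducing to Smith normal form yields diagonal entries (1,1,1,1,1,1,1).

Boundary ∂_3: C_3 → C_2 sends each 3-simplex σ to the alternating sum Σ_i (−1)^i (σ with its i-th vertex removed). For instance
  ∂[v_0,v_2,v_4,v_8] = [v_2,v_4,v_8] − [v_0,v_4,v_8] + [v_0,v_2,v_8] − [v_0,v_2,v_4].
The resulting 8×1 matrix has rank 1, and its Smith normal form has invariant factors (1).

Reading off H_k = ker ∂_k / im ∂_{k+1}:

  H_0: rank C_0 − rank ∂_1 = 10 − 8 = 2, and the invariant factors of ∂_1 are all 1, so H_0 ≅ Z^2.
  H_1: rank ker ∂_1 − rank ∂_2 = (16 − 8) − 7 = 1, and the invariant factors of ∂_2 are all 1, so H_1 ≅ Z.
  H_2: rank ker ∂_2 − rank ∂_3 = (8 − 7) − 1 = 0, and the invariant factors of ∂_3 are all 1, so H_2 ≅ 0.
  H_3: rank ker ∂_3 − rank ∂_4 = (1 − 1) − 0 = 0, and there is no ∂_4, so H_3 ≅ 0.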